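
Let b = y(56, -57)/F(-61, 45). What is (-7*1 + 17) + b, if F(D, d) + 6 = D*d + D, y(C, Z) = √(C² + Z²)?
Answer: 10 - √6385/2812 ≈ 9.9716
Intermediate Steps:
F(D, d) = -6 + D + D*d (F(D, d) = -6 + (D*d + D) = -6 + (D + D*d) = -6 + D + D*d)
b = -√6385/2812 (b = √(56² + (-57)²)/(-6 - 61 - 61*45) = √(3136 + 3249)/(-6 - 61 - 2745) = √6385/(-2812) = √6385*(-1/2812) = -√6385/2812 ≈ -0.028416)
(-7*1 + 17) + b = (-7*1 + 17) - √6385/2812 = (-7 + 17) - √6385/2812 = 10 - √6385/2812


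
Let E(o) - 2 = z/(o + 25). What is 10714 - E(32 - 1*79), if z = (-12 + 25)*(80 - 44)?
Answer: 118066/11 ≈ 10733.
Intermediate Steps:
z = 468 (z = 13*36 = 468)
E(o) = 2 + 468/(25 + o) (E(o) = 2 + 468/(o + 25) = 2 + 468/(25 + o))
10714 - E(32 - 1*79) = 10714 - 2*(259 + (32 - 1*79))/(25 + (32 - 1*79)) = 10714 - 2*(259 + (32 - 79))/(25 + (32 - 79)) = 10714 - 2*(259 - 47)/(25 - 47) = 10714 - 2*212/(-22) = 10714 - 2*(-1)*212/22 = 10714 - 1*(-212/11) = 10714 + 212/11 = 118066/11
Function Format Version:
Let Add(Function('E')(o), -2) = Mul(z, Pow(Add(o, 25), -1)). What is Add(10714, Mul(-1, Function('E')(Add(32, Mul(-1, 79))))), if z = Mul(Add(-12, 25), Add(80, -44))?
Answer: Rational(118066, 11) ≈ 10733.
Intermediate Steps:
z = 468 (z = Mul(13, 36) = 468)
Function('E')(o) = Add(2, Mul(468, Pow(Add(25, o), -1))) (Function('E')(o) = Add(2, Mul(468, Pow(Add(o, 25), -1))) = Add(2, Mul(468, Pow(Add(25, o), -1))))
Add(10714, Mul(-1, Function('E')(Add(32, Mul(-1, 79))))) = Add(10714, Mul(-1, Mul(2, Pow(Add(25, Add(32, Mul(-1, 79))), -1), Add(259, Add(32, Mul(-1, 79)))))) = Add(10714, Mul(-1, Mul(2, Pow(Add(25, Add(32, -79)), -1), Add(259, Add(32, -79))))) = Add(10714, Mul(-1, Mul(2, Pow(Add(25, -47), -1), Add(259, -47)))) = Add(10714, Mul(-1, Mul(2, Pow(-22, -1), 212))) = Add(10714, Mul(-1, Mul(2, Rational(-1, 22), 212))) = Add(10714, Mul(-1, Rational(-212, 11))) = Add(10714, Rational(212, 11)) = Rational(118066, 11)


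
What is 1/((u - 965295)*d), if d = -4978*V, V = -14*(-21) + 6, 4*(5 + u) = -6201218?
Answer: 1/3756803760300 ≈ 2.6618e-13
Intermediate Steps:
u = -3100619/2 (u = -5 + (1/4)*(-6201218) = -5 - 3100609/2 = -3100619/2 ≈ -1.5503e+6)
V = 300 (V = 294 + 6 = 300)
d = -1493400 (d = -4978*300 = -1493400)
1/((u - 965295)*d) = 1/(-3100619/2 - 965295*(-1493400)) = -1/1493400/(-5031209/2) = -2/5031209*(-1/1493400) = 1/3756803760300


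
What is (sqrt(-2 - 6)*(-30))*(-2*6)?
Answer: 720*I*sqrt(2) ≈ 1018.2*I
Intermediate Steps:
(sqrt(-2 - 6)*(-30))*(-2*6) = (sqrt(-8)*(-30))*(-12) = ((2*I*sqrt(2))*(-30))*(-12) = -60*I*sqrt(2)*(-12) = 720*I*sqrt(2)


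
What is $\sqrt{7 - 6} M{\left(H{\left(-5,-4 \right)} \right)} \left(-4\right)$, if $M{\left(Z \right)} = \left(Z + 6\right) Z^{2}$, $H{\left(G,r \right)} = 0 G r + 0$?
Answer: $0$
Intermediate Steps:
$H{\left(G,r \right)} = 0$ ($H{\left(G,r \right)} = 0 r + 0 = 0 + 0 = 0$)
$M{\left(Z \right)} = Z^{2} \left(6 + Z\right)$ ($M{\left(Z \right)} = \left(6 + Z\right) Z^{2} = Z^{2} \left(6 + Z\right)$)
$\sqrt{7 - 6} M{\left(H{\left(-5,-4 \right)} \right)} \left(-4\right) = \sqrt{7 - 6} \cdot 0^{2} \left(6 + 0\right) \left(-4\right) = \sqrt{1} \cdot 0 \cdot 6 \left(-4\right) = 1 \cdot 0 \left(-4\right) = 0 \left(-4\right) = 0$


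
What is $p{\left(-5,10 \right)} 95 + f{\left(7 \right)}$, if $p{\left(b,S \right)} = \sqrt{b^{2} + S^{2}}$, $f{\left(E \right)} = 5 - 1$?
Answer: $4 + 475 \sqrt{5} \approx 1066.1$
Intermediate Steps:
$f{\left(E \right)} = 4$ ($f{\left(E \right)} = 5 - 1 = 4$)
$p{\left(b,S \right)} = \sqrt{S^{2} + b^{2}}$
$p{\left(-5,10 \right)} 95 + f{\left(7 \right)} = \sqrt{10^{2} + \left(-5\right)^{2}} \cdot 95 + 4 = \sqrt{100 + 25} \cdot 95 + 4 = \sqrt{125} \cdot 95 + 4 = 5 \sqrt{5} \cdot 95 + 4 = 475 \sqrt{5} + 4 = 4 + 475 \sqrt{5}$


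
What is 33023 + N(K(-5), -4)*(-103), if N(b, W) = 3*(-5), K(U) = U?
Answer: 34568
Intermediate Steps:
N(b, W) = -15
33023 + N(K(-5), -4)*(-103) = 33023 - 15*(-103) = 33023 + 1545 = 34568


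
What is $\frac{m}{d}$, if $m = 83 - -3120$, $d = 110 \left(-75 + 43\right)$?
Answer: $- \frac{3203}{3520} \approx -0.90994$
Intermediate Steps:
$d = -3520$ ($d = 110 \left(-32\right) = -3520$)
$m = 3203$ ($m = 83 + 3120 = 3203$)
$\frac{m}{d} = \frac{3203}{-3520} = 3203 \left(- \frac{1}{3520}\right) = - \frac{3203}{3520}$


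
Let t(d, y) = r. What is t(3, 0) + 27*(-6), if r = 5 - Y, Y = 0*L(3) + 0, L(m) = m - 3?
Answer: -157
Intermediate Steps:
L(m) = -3 + m
Y = 0 (Y = 0*(-3 + 3) + 0 = 0*0 + 0 = 0 + 0 = 0)
r = 5 (r = 5 - 1*0 = 5 + 0 = 5)
t(d, y) = 5
t(3, 0) + 27*(-6) = 5 + 27*(-6) = 5 - 162 = -157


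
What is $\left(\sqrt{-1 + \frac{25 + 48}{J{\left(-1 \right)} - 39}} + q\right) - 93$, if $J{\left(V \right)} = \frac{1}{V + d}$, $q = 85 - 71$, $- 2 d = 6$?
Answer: $-79 + \frac{i \sqrt{70493}}{157} \approx -79.0 + 1.6911 i$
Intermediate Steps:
$d = -3$ ($d = \left(- \frac{1}{2}\right) 6 = -3$)
$q = 14$ ($q = 85 - 71 = 14$)
$J{\left(V \right)} = \frac{1}{-3 + V}$ ($J{\left(V \right)} = \frac{1}{V - 3} = \frac{1}{-3 + V}$)
$\left(\sqrt{-1 + \frac{25 + 48}{J{\left(-1 \right)} - 39}} + q\right) - 93 = \left(\sqrt{-1 + \frac{25 + 48}{\frac{1}{-3 - 1} - 39}} + 14\right) - 93 = \left(\sqrt{-1 + \frac{73}{\frac{1}{-4} - 39}} + 14\right) - 93 = \left(\sqrt{-1 + \frac{73}{- \frac{1}{4} - 39}} + 14\right) - 93 = \left(\sqrt{-1 + \frac{73}{- \frac{157}{4}}} + 14\right) - 93 = \left(\sqrt{-1 + 73 \left(- \frac{4}{157}\right)} + 14\right) - 93 = \left(\sqrt{-1 - \frac{292}{157}} + 14\right) - 93 = \left(\sqrt{- \frac{449}{157}} + 14\right) - 93 = \left(\frac{i \sqrt{70493}}{157} + 14\right) - 93 = \left(14 + \frac{i \sqrt{70493}}{157}\right) - 93 = -79 + \frac{i \sqrt{70493}}{157}$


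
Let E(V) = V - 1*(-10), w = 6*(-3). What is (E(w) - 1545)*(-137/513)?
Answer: 212761/513 ≈ 414.74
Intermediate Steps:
w = -18
E(V) = 10 + V (E(V) = V + 10 = 10 + V)
(E(w) - 1545)*(-137/513) = ((10 - 18) - 1545)*(-137/513) = (-8 - 1545)*(-137*1/513) = -1553*(-137/513) = 212761/513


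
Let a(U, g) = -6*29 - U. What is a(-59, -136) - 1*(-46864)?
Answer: 46749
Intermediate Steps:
a(U, g) = -174 - U
a(-59, -136) - 1*(-46864) = (-174 - 1*(-59)) - 1*(-46864) = (-174 + 59) + 46864 = -115 + 46864 = 46749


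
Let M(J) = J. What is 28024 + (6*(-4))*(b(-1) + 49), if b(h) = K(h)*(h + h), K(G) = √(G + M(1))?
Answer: 26848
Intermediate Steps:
K(G) = √(1 + G) (K(G) = √(G + 1) = √(1 + G))
b(h) = 2*h*√(1 + h) (b(h) = √(1 + h)*(h + h) = √(1 + h)*(2*h) = 2*h*√(1 + h))
28024 + (6*(-4))*(b(-1) + 49) = 28024 + (6*(-4))*(2*(-1)*√(1 - 1) + 49) = 28024 - 24*(2*(-1)*√0 + 49) = 28024 - 24*(2*(-1)*0 + 49) = 28024 - 24*(0 + 49) = 28024 - 24*49 = 28024 - 1176 = 26848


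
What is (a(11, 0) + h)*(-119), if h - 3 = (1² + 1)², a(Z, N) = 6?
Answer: -1547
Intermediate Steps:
h = 7 (h = 3 + (1² + 1)² = 3 + (1 + 1)² = 3 + 2² = 3 + 4 = 7)
(a(11, 0) + h)*(-119) = (6 + 7)*(-119) = 13*(-119) = -1547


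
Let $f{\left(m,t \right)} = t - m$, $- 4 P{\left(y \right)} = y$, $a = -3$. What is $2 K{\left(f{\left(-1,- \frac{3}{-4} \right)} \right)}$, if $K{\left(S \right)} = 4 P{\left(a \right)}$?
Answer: $6$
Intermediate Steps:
$P{\left(y \right)} = - \frac{y}{4}$
$K{\left(S \right)} = 3$ ($K{\left(S \right)} = 4 \left(\left(- \frac{1}{4}\right) \left(-3\right)\right) = 4 \cdot \frac{3}{4} = 3$)
$2 K{\left(f{\left(-1,- \frac{3}{-4} \right)} \right)} = 2 \cdot 3 = 6$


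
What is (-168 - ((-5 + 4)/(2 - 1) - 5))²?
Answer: 26244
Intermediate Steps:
(-168 - ((-5 + 4)/(2 - 1) - 5))² = (-168 - (-1/1 - 5))² = (-168 - (-1*1 - 5))² = (-168 - (-1 - 5))² = (-168 - 1*(-6))² = (-168 + 6)² = (-162)² = 26244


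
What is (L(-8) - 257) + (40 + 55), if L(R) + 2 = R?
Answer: -172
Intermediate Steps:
L(R) = -2 + R
(L(-8) - 257) + (40 + 55) = ((-2 - 8) - 257) + (40 + 55) = (-10 - 257) + 95 = -267 + 95 = -172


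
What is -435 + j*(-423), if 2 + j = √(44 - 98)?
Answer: 411 - 1269*I*√6 ≈ 411.0 - 3108.4*I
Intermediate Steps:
j = -2 + 3*I*√6 (j = -2 + √(44 - 98) = -2 + √(-54) = -2 + 3*I*√6 ≈ -2.0 + 7.3485*I)
-435 + j*(-423) = -435 + (-2 + 3*I*√6)*(-423) = -435 + (846 - 1269*I*√6) = 411 - 1269*I*√6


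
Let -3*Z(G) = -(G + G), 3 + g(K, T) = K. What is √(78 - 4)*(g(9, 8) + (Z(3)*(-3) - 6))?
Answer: -6*√74 ≈ -51.614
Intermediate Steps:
g(K, T) = -3 + K
Z(G) = 2*G/3 (Z(G) = -(-1)*(G + G)/3 = -(-1)*2*G/3 = -(-2)*G/3 = 2*G/3)
√(78 - 4)*(g(9, 8) + (Z(3)*(-3) - 6)) = √(78 - 4)*((-3 + 9) + (((⅔)*3)*(-3) - 6)) = √74*(6 + (2*(-3) - 6)) = √74*(6 + (-6 - 6)) = √74*(6 - 12) = √74*(-6) = -6*√74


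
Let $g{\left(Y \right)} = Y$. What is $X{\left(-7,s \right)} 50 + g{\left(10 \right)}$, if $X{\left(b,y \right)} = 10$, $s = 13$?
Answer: $510$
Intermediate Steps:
$X{\left(-7,s \right)} 50 + g{\left(10 \right)} = 10 \cdot 50 + 10 = 500 + 10 = 510$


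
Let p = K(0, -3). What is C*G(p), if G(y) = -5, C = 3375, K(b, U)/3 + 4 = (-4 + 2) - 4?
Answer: -16875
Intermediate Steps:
K(b, U) = -30 (K(b, U) = -12 + 3*((-4 + 2) - 4) = -12 + 3*(-2 - 4) = -12 + 3*(-6) = -12 - 18 = -30)
p = -30
C*G(p) = 3375*(-5) = -16875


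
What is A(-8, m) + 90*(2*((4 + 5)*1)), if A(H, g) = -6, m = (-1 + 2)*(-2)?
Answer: 1614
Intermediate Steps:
m = -2 (m = 1*(-2) = -2)
A(-8, m) + 90*(2*((4 + 5)*1)) = -6 + 90*(2*((4 + 5)*1)) = -6 + 90*(2*(9*1)) = -6 + 90*(2*9) = -6 + 90*18 = -6 + 1620 = 1614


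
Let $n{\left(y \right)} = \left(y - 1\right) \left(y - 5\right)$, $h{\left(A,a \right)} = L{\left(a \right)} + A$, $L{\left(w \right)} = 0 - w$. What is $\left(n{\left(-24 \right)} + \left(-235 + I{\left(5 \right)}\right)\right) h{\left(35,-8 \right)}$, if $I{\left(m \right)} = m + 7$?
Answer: $21586$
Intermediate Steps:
$L{\left(w \right)} = - w$
$h{\left(A,a \right)} = A - a$ ($h{\left(A,a \right)} = - a + A = A - a$)
$I{\left(m \right)} = 7 + m$
$n{\left(y \right)} = \left(-1 + y\right) \left(-5 + y\right)$ ($n{\left(y \right)} = \left(-1 + y\right) \left(y - 5\right) = \left(-1 + y\right) \left(-5 + y\right)$)
$\left(n{\left(-24 \right)} + \left(-235 + I{\left(5 \right)}\right)\right) h{\left(35,-8 \right)} = \left(\left(5 + \left(-24\right)^{2} - -144\right) + \left(-235 + \left(7 + 5\right)\right)\right) \left(35 - -8\right) = \left(\left(5 + 576 + 144\right) + \left(-235 + 12\right)\right) \left(35 + 8\right) = \left(725 - 223\right) 43 = 502 \cdot 43 = 21586$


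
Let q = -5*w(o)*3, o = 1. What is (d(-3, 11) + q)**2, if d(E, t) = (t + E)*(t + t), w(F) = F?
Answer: 25921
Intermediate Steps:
d(E, t) = 2*t*(E + t) (d(E, t) = (E + t)*(2*t) = 2*t*(E + t))
q = -15 (q = -5*1*3 = -5*3 = -15)
(d(-3, 11) + q)**2 = (2*11*(-3 + 11) - 15)**2 = (2*11*8 - 15)**2 = (176 - 15)**2 = 161**2 = 25921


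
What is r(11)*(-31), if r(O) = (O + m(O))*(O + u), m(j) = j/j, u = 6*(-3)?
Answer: 2604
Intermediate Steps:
u = -18
m(j) = 1
r(O) = (1 + O)*(-18 + O) (r(O) = (O + 1)*(O - 18) = (1 + O)*(-18 + O))
r(11)*(-31) = (-18 + 11² - 17*11)*(-31) = (-18 + 121 - 187)*(-31) = -84*(-31) = 2604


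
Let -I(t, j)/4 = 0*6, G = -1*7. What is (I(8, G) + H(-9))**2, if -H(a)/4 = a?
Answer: 1296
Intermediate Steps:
G = -7
I(t, j) = 0 (I(t, j) = -0*6 = -4*0 = 0)
H(a) = -4*a
(I(8, G) + H(-9))**2 = (0 - 4*(-9))**2 = (0 + 36)**2 = 36**2 = 1296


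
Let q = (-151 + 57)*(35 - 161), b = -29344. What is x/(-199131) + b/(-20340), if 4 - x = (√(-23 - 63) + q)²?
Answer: 238261958642/337527045 + 7896*I*√86/66377 ≈ 705.91 + 1.1032*I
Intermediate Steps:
q = 11844 (q = -94*(-126) = 11844)
x = 4 - (11844 + I*√86)² (x = 4 - (√(-23 - 63) + 11844)² = 4 - (√(-86) + 11844)² = 4 - (I*√86 + 11844)² = 4 - (11844 + I*√86)² ≈ -1.4028e+8 - 2.1967e+5*I)
x/(-199131) + b/(-20340) = (4 - (11844 + I*√86)²)/(-199131) - 29344/(-20340) = (4 - (11844 + I*√86)²)*(-1/199131) - 29344*(-1/20340) = (-4/199131 + (11844 + I*√86)²/199131) + 7336/5085 = 486934892/337527045 + (11844 + I*√86)²/199131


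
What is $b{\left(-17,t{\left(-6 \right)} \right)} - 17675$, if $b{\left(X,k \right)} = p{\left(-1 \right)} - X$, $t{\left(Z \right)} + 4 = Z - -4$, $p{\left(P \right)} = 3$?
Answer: $-17655$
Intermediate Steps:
$t{\left(Z \right)} = Z$ ($t{\left(Z \right)} = -4 + \left(Z - -4\right) = -4 + \left(Z + 4\right) = -4 + \left(4 + Z\right) = Z$)
$b{\left(X,k \right)} = 3 - X$
$b{\left(-17,t{\left(-6 \right)} \right)} - 17675 = \left(3 - -17\right) - 17675 = \left(3 + 17\right) - 17675 = 20 - 17675 = -17655$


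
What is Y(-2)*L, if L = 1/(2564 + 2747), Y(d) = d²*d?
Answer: -8/5311 ≈ -0.0015063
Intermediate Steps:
Y(d) = d³
L = 1/5311 ≈ 0.00018829
Y(-2)*L = (-2)³*(1/5311) = -8*1/5311 = -8/5311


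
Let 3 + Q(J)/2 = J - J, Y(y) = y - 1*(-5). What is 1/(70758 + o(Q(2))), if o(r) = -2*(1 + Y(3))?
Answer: 1/70740 ≈ 1.4136e-5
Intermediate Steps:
Y(y) = 5 + y (Y(y) = y + 5 = 5 + y)
Q(J) = -6 (Q(J) = -6 + 2*(J - J) = -6 + 2*0 = -6 + 0 = -6)
o(r) = -18 (o(r) = -2*(1 + (5 + 3)) = -2*(1 + 8) = -2*9 = -18)
1/(70758 + o(Q(2))) = 1/(70758 - 18) = 1/70740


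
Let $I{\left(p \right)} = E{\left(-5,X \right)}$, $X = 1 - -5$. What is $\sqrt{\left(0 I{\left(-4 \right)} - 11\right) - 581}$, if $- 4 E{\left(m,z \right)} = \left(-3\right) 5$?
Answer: $4 i \sqrt{37} \approx 24.331 i$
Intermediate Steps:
$X = 6$ ($X = 1 + 5 = 6$)
$E{\left(m,z \right)} = \frac{15}{4}$ ($E{\left(m,z \right)} = - \frac{\left(-3\right) 5}{4} = \left(- \frac{1}{4}\right) \left(-15\right) = \frac{15}{4}$)
$I{\left(p \right)} = \frac{15}{4}$
$\sqrt{\left(0 I{\left(-4 \right)} - 11\right) - 581} = \sqrt{\left(0 \cdot \frac{15}{4} - 11\right) - 581} = \sqrt{\left(0 - 11\right) - 581} = \sqrt{-11 - 581} = \sqrt{-592} = 4 i \sqrt{37}$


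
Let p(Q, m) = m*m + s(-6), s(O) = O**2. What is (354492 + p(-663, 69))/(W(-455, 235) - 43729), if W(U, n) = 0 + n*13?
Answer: -119763/13558 ≈ -8.8334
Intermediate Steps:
p(Q, m) = 36 + m**2 (p(Q, m) = m*m + (-6)**2 = m**2 + 36 = 36 + m**2)
W(U, n) = 13*n (W(U, n) = 0 + 13*n = 13*n)
(354492 + p(-663, 69))/(W(-455, 235) - 43729) = (354492 + (36 + 69**2))/(13*235 - 43729) = (354492 + (36 + 4761))/(3055 - 43729) = (354492 + 4797)/(-40674) = 359289*(-1/40674) = -119763/13558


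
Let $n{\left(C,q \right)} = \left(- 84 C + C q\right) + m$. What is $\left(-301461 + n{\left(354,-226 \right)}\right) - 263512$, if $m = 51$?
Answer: $-674662$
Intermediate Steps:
$n{\left(C,q \right)} = 51 - 84 C + C q$ ($n{\left(C,q \right)} = \left(- 84 C + C q\right) + 51 = 51 - 84 C + C q$)
$\left(-301461 + n{\left(354,-226 \right)}\right) - 263512 = \left(-301461 + \left(51 - 29736 + 354 \left(-226\right)\right)\right) - 263512 = \left(-301461 - 109689\right) - 263512 = -411150 - 263512 = -674662$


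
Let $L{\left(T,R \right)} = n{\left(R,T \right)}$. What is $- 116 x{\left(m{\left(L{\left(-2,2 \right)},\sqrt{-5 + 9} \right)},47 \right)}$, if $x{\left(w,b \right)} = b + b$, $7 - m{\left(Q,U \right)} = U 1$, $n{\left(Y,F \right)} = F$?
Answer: $-10904$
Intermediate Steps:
$L{\left(T,R \right)} = T$
$m{\left(Q,U \right)} = 7 - U$ ($m{\left(Q,U \right)} = 7 - U 1 = 7 - U$)
$x{\left(w,b \right)} = 2 b$
$- 116 x{\left(m{\left(L{\left(-2,2 \right)},\sqrt{-5 + 9} \right)},47 \right)} = - 116 \cdot 2 \cdot 47 = \left(-116\right) 94 = -10904$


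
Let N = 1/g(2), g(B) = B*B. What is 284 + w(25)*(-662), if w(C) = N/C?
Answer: 13869/50 ≈ 277.38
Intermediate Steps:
g(B) = B²
N = ¼ (N = 1/(2²) = 1/4 = ¼ ≈ 0.25000)
w(C) = 1/(4*C)
284 + w(25)*(-662) = 284 + ((¼)/25)*(-662) = 284 + ((¼)*(1/25))*(-662) = 284 + (1/100)*(-662) = 284 - 331/50 = 13869/50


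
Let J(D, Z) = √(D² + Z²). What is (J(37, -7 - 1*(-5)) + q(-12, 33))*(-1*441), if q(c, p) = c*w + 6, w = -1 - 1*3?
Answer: -23814 - 441*√1373 ≈ -40155.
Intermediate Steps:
w = -4 (w = -1 - 3 = -4)
q(c, p) = 6 - 4*c (q(c, p) = c*(-4) + 6 = -4*c + 6 = 6 - 4*c)
(J(37, -7 - 1*(-5)) + q(-12, 33))*(-1*441) = (√(37² + (-7 - 1*(-5))²) + (6 - 4*(-12)))*(-1*441) = (√(1369 + (-7 + 5)²) + (6 + 48))*(-441) = (√(1369 + (-2)²) + 54)*(-441) = (√(1369 + 4) + 54)*(-441) = (√1373 + 54)*(-441) = (54 + √1373)*(-441) = -23814 - 441*√1373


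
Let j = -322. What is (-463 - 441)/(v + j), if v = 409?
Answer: -904/87 ≈ -10.391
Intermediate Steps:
(-463 - 441)/(v + j) = (-463 - 441)/(409 - 322) = -904/87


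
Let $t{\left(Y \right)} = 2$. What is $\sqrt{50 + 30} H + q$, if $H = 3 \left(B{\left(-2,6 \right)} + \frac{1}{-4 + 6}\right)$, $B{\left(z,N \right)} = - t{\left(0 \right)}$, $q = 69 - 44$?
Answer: $25 - 18 \sqrt{5} \approx -15.249$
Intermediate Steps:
$q = 25$
$B{\left(z,N \right)} = -2$ ($B{\left(z,N \right)} = \left(-1\right) 2 = -2$)
$H = - \frac{9}{2}$ ($H = 3 \left(-2 + \frac{1}{-4 + 6}\right) = 3 \left(-2 + \frac{1}{2}\right) = 3 \left(- \frac{3}{2}\right) = - \frac{9}{2} \approx -4.5$)
$\sqrt{50 + 30} H + q = \sqrt{50 + 30} \left(- \frac{9}{2}\right) + 25 = \sqrt{80} \left(- \frac{9}{2}\right) + 25 = 4 \sqrt{5} \left(- \frac{9}{2}\right) + 25 = - 18 \sqrt{5} + 25 = 25 - 18 \sqrt{5}$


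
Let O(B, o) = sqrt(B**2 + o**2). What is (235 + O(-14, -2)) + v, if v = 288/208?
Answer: 3073/13 + 10*sqrt(2) ≈ 250.53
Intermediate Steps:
v = 18/13 (v = 288*(1/208) = 18/13 ≈ 1.3846)
(235 + O(-14, -2)) + v = (235 + sqrt((-14)**2 + (-2)**2)) + 18/13 = (235 + sqrt(196 + 4)) + 18/13 = (235 + sqrt(200)) + 18/13 = (235 + 10*sqrt(2)) + 18/13 = 3073/13 + 10*sqrt(2)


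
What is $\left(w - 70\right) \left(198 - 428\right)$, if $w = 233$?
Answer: $-37490$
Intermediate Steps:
$\left(w - 70\right) \left(198 - 428\right) = \left(233 - 70\right) \left(198 - 428\right) = 163 \left(-230\right) = -37490$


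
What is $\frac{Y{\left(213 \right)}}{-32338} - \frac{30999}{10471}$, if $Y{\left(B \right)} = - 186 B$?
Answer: $- \frac{7940616}{4575827} \approx -1.7353$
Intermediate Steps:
$\frac{Y{\left(213 \right)}}{-32338} - \frac{30999}{10471} = \frac{\left(-186\right) 213}{-32338} - \frac{30999}{10471} = \left(-39618\right) \left(- \frac{1}{32338}\right) - \frac{30999}{10471} = \frac{19809}{16169} - \frac{30999}{10471} = - \frac{7940616}{4575827}$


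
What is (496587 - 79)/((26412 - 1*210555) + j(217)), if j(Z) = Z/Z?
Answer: -248254/92071 ≈ -2.6963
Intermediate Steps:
j(Z) = 1
(496587 - 79)/((26412 - 1*210555) + j(217)) = (496587 - 79)/((26412 - 1*210555) + 1) = 496508/((26412 - 210555) + 1) = 496508/(-184143 + 1) = 496508/(-184142) = 496508*(-1/184142) = -248254/92071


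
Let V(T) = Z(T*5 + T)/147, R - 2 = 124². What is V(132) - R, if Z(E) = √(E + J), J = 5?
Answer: -15378 + √797/147 ≈ -15378.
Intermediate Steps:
R = 15378 (R = 2 + 124² = 2 + 15376 = 15378)
Z(E) = √(5 + E) (Z(E) = √(E + 5) = √(5 + E))
V(T) = √(5 + 6*T)/147 (V(T) = √(5 + (T*5 + T))/147 = √(5 + (5*T + T))*(1/147) = √(5 + 6*T)*(1/147) = √(5 + 6*T)/147)
V(132) - R = √(5 + 6*132)/147 - 1*15378 = √(5 + 792)/147 - 15378 = √797/147 - 15378 = -15378 + √797/147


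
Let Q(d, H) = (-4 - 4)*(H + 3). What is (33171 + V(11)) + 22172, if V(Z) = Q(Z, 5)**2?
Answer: 59439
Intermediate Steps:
Q(d, H) = -24 - 8*H (Q(d, H) = -8*(3 + H) = -24 - 8*H)
V(Z) = 4096 (V(Z) = (-24 - 8*5)**2 = (-24 - 40)**2 = (-64)**2 = 4096)
(33171 + V(11)) + 22172 = (33171 + 4096) + 22172 = 37267 + 22172 = 59439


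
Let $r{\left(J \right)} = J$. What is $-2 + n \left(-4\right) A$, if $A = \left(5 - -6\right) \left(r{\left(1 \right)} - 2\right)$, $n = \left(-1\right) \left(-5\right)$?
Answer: $218$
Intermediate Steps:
$n = 5$
$A = -11$ ($A = \left(5 - -6\right) \left(1 - 2\right) = \left(5 + 6\right) \left(-1\right) = 11 \left(-1\right) = -11$)
$-2 + n \left(-4\right) A = -2 + 5 \left(-4\right) \left(-11\right) = -2 - -220 = -2 + 220 = 218$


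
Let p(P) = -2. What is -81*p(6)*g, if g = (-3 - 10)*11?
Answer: -23166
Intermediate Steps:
g = -143 (g = -13*11 = -143)
-81*p(6)*g = -(-162)*(-143) = -81*286 = -23166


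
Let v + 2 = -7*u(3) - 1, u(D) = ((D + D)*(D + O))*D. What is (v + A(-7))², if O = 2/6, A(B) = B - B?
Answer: 178929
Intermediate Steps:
A(B) = 0
O = ⅓ (O = 2*(⅙) = ⅓ ≈ 0.33333)
u(D) = 2*D²*(⅓ + D) (u(D) = ((D + D)*(D + ⅓))*D = ((2*D)*(⅓ + D))*D = (2*D*(⅓ + D))*D = 2*D²*(⅓ + D))
v = -423 (v = -2 + (-7*3²*(⅔ + 2*3) - 1) = -2 + (-63*(⅔ + 6) - 1) = -2 + (-63*20/3 - 1) = -2 + (-7*60 - 1) = -2 + (-420 - 1) = -2 - 421 = -423)
(v + A(-7))² = (-423 + 0)² = (-423)² = 178929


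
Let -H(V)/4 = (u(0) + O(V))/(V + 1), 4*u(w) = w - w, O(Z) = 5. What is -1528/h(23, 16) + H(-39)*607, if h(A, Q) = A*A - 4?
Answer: 3157718/9975 ≈ 316.56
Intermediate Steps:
u(w) = 0 (u(w) = (w - w)/4 = (¼)*0 = 0)
H(V) = -20/(1 + V) (H(V) = -4*(0 + 5)/(V + 1) = -20/(1 + V))
h(A, Q) = -4 + A² (h(A, Q) = A² - 4 = -4 + A²)
-1528/h(23, 16) + H(-39)*607 = -1528/(-4 + 23²) - 20/(1 - 39)*607 = -1528/(-4 + 529) - 20/(-38)*607 = -1528/525 - 20*(-1/38)*607 = -1528*1/525 + (10/19)*607 = -1528/525 + 6070/19 = 3157718/9975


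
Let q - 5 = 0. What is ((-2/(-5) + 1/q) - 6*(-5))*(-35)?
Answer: -1071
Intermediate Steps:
q = 5 (q = 5 + 0 = 5)
((-2/(-5) + 1/q) - 6*(-5))*(-35) = ((-2/(-5) + 1/5) - 6*(-5))*(-35) = ((-2*(-⅕) + 1*(⅕)) + 30)*(-35) = ((⅖ + ⅕) + 30)*(-35) = (⅗ + 30)*(-35) = (153/5)*(-35) = -1071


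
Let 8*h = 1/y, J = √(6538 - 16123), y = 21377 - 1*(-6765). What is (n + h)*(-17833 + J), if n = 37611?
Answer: -151002534199801/225136 + 25402770291*I*√1065/225136 ≈ -6.7072e+8 + 3.6822e+6*I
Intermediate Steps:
y = 28142 (y = 21377 + 6765 = 28142)
J = 3*I*√1065 (J = √(-9585) = 3*I*√1065 ≈ 97.903*I)
h = 1/225136 (h = (⅛)/28142 = (⅛)*(1/28142) = 1/225136 ≈ 4.4418e-6)
(n + h)*(-17833 + J) = (37611 + 1/225136)*(-17833 + 3*I*√1065) = 8467590097*(-17833 + 3*I*√1065)/225136 = -151002534199801/225136 + 25402770291*I*√1065/225136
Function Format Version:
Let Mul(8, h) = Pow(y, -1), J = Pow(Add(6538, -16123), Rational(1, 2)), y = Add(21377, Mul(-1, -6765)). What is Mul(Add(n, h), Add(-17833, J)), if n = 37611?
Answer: Add(Rational(-151002534199801, 225136), Mul(Rational(25402770291, 225136), I, Pow(1065, Rational(1, 2)))) ≈ Add(-6.7072e+8, Mul(3.6822e+6, I))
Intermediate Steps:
y = 28142 (y = Add(21377, 6765) = 28142)
J = Mul(3, I, Pow(1065, Rational(1, 2))) (J = Pow(-9585, Rational(1, 2)) = Mul(3, I, Pow(1065, Rational(1, 2))) ≈ Mul(97.903, I))
h = Rational(1, 225136) (h = Mul(Rational(1, 8), Pow(28142, -1)) = Mul(Rational(1, 8), Rational(1, 28142)) = Rational(1, 225136) ≈ 4.4418e-6)
Mul(Add(n, h), Add(-17833, J)) = Mul(Add(37611, Rational(1, 225136)), Add(-17833, Mul(3, I, Pow(1065, Rational(1, 2))))) = Mul(Rational(8467590097, 225136), Add(-17833, Mul(3, I, Pow(1065, Rational(1, 2))))) = Add(Rational(-151002534199801, 225136), Mul(Rational(25402770291, 225136), I, Pow(1065, Rational(1, 2))))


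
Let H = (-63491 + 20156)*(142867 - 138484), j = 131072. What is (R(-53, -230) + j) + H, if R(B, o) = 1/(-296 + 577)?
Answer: -53335551472/281 ≈ -1.8981e+8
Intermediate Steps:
R(B, o) = 1/281
H = -189937305 (H = -43335*4383 = -189937305)
(R(-53, -230) + j) + H = (1/281 + 131072) - 189937305 = 36831233/281 - 189937305 = -53335551472/281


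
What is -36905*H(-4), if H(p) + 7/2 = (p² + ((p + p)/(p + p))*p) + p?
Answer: -332145/2 ≈ -1.6607e+5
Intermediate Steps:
H(p) = -7/2 + p² + 2*p (H(p) = -7/2 + ((p² + ((p + p)/(p + p))*p) + p) = -7/2 + ((p² + ((2*p)/((2*p)))*p) + p) = -7/2 + ((p² + ((2*p)*(1/(2*p)))*p) + p) = -7/2 + ((p² + 1*p) + p) = -7/2 + ((p² + p) + p) = -7/2 + ((p + p²) + p) = -7/2 + (p² + 2*p) = -7/2 + p² + 2*p)
-36905*H(-4) = -36905*(-7/2 + (-4)² + 2*(-4)) = -36905*(-7/2 + 16 - 8) = -36905*9/2 = -332145/2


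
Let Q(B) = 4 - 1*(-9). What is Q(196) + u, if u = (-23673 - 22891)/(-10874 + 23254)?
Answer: 28594/3095 ≈ 9.2388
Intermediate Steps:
Q(B) = 13 (Q(B) = 4 + 9 = 13)
u = -11641/3095 (u = -46564/12380 = -46564*1/12380 = -11641/3095 ≈ -3.7612)
Q(196) + u = 13 - 11641/3095 = 28594/3095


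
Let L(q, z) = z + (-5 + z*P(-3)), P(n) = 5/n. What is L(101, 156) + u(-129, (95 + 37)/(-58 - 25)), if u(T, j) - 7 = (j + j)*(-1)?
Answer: -8202/83 ≈ -98.819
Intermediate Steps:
u(T, j) = 7 - 2*j (u(T, j) = 7 + (j + j)*(-1) = 7 + (2*j)*(-1) = 7 - 2*j)
L(q, z) = -5 - 2*z/3 (L(q, z) = z + (-5 + z*(5/(-3))) = z + (-5 + z*(5*(-⅓))) = z + (-5 + z*(-5/3)) = z + (-5 - 5*z/3) = -5 - 2*z/3)
L(101, 156) + u(-129, (95 + 37)/(-58 - 25)) = (-5 - ⅔*156) + (7 - 2*(95 + 37)/(-58 - 25)) = (-5 - 104) + (7 - 264/(-83)) = -109 + (7 - 264*(-1)/83) = -109 + (7 - 2*(-132/83)) = -109 + (7 + 264/83) = -109 + 845/83 = -8202/83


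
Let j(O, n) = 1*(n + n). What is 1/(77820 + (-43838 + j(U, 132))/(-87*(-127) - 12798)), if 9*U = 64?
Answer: 1749/136150754 ≈ 1.2846e-5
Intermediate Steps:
U = 64/9 (U = (⅑)*64 = 64/9 ≈ 7.1111)
j(O, n) = 2*n (j(O, n) = 1*(2*n) = 2*n)
1/(77820 + (-43838 + j(U, 132))/(-87*(-127) - 12798)) = 1/(77820 + (-43838 + 2*132)/(-87*(-127) - 12798)) = 1/(77820 + (-43838 + 264)/(11049 - 12798)) = 1/(77820 - 43574/(-1749)) = 1/(77820 - 43574*(-1/1749)) = 1/(77820 + 43574/1749) = 1/(136150754/1749) = 1749/136150754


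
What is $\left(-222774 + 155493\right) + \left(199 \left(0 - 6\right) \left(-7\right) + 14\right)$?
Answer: $-58909$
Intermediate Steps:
$\left(-222774 + 155493\right) + \left(199 \left(0 - 6\right) \left(-7\right) + 14\right) = -67281 + \left(199 \left(\left(-6\right) \left(-7\right)\right) + 14\right) = -67281 + \left(199 \cdot 42 + 14\right) = -67281 + \left(8358 + 14\right) = -67281 + 8372 = -58909$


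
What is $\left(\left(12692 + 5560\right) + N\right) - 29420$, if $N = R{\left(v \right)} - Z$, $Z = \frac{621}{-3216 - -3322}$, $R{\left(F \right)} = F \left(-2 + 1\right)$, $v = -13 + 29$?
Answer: $- \frac{1186125}{106} \approx -11190.0$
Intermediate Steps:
$v = 16$
$R{\left(F \right)} = - F$ ($R{\left(F \right)} = F \left(-1\right) = - F$)
$Z = \frac{621}{106}$ ($Z = \frac{621}{-3216 + 3322} = \frac{621}{106} \approx 5.8585$)
$N = - \frac{2317}{106}$ ($N = \left(-1\right) 16 - \frac{621}{106} = -16 - \frac{621}{106} = - \frac{2317}{106} \approx -21.858$)
$\left(\left(12692 + 5560\right) + N\right) - 29420 = \left(\left(12692 + 5560\right) - \frac{2317}{106}\right) - 29420 = \left(18252 - \frac{2317}{106}\right) - 29420 = \frac{1932395}{106} - 29420 = - \frac{1186125}{106}$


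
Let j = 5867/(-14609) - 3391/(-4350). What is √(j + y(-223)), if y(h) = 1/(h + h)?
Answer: √754512023997080454/1417146045 ≈ 0.61294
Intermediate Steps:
j = 24017669/63549150 (j = 5867*(-1/14609) - 3391*(-1/4350) = -5867/14609 + 3391/4350 = 24017669/63549150 ≈ 0.37794)
y(h) = 1/(2*h)
√(j + y(-223)) = √(24017669/63549150 + (½)/(-223)) = √(24017669/63549150 + (½)*(-1/223)) = √(24017669/63549150 - 1/446) = √(2662082806/7085730225) = √754512023997080454/1417146045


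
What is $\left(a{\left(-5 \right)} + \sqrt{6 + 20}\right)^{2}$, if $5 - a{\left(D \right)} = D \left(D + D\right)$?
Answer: $\left(-45 + \sqrt{26}\right)^{2} \approx 1592.1$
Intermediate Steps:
$a{\left(D \right)} = 5 - 2 D^{2}$ ($a{\left(D \right)} = 5 - D \left(D + D\right) = 5 - D 2 D = 5 - 2 D^{2}$)
$\left(a{\left(-5 \right)} + \sqrt{6 + 20}\right)^{2} = \left(\left(5 - 2 \left(-5\right)^{2}\right) + \sqrt{6 + 20}\right)^{2} = \left(\left(5 - 50\right) + \sqrt{26}\right)^{2} = \left(-45 + \sqrt{26}\right)^{2}$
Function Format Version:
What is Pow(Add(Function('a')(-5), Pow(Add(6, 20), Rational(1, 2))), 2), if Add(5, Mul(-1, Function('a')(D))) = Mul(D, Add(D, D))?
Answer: Pow(Add(-45, Pow(26, Rational(1, 2))), 2) ≈ 1592.1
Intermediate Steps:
Function('a')(D) = Add(5, Mul(-2, Pow(D, 2))) (Function('a')(D) = Add(5, Mul(-1, Mul(D, Add(D, D)))) = Add(5, Mul(-1, Mul(D, Mul(2, D)))) = Add(5, Mul(-1, Mul(2, Pow(D, 2)))) = Add(5, Mul(-2, Pow(D, 2))))
Pow(Add(Function('a')(-5), Pow(Add(6, 20), Rational(1, 2))), 2) = Pow(Add(Add(5, Mul(-2, Pow(-5, 2))), Pow(Add(6, 20), Rational(1, 2))), 2) = Pow(Add(Add(5, Mul(-2, 25)), Pow(26, Rational(1, 2))), 2) = Pow(Add(Add(5, -50), Pow(26, Rational(1, 2))), 2) = Pow(Add(-45, Pow(26, Rational(1, 2))), 2)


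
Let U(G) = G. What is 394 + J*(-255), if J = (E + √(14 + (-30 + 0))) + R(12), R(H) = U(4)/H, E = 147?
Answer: -37176 - 1020*I ≈ -37176.0 - 1020.0*I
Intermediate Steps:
R(H) = 4/H
J = 442/3 + 4*I (J = (147 + √(14 + (-30 + 0))) + 4/12 = (147 + √(14 - 30)) + 4*(1/12) = (147 + √(-16)) + ⅓ = (147 + 4*I) + ⅓ = 442/3 + 4*I ≈ 147.33 + 4.0*I)
394 + J*(-255) = 394 + (442/3 + 4*I)*(-255) = 394 + (-37570 - 1020*I) = -37176 - 1020*I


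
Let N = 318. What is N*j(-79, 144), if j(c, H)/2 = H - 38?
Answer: 67416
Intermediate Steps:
j(c, H) = -76 + 2*H (j(c, H) = 2*(H - 38) = 2*(-38 + H) = -76 + 2*H)
N*j(-79, 144) = 318*(-76 + 2*144) = 318*(-76 + 288) = 318*212 = 67416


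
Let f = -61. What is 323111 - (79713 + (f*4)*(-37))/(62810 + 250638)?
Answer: 101278407987/313448 ≈ 3.2311e+5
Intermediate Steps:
323111 - (79713 + (f*4)*(-37))/(62810 + 250638) = 323111 - (79713 - 61*4*(-37))/(62810 + 250638) = 323111 - (79713 - 244*(-37))/313448 = 323111 - (79713 + 9028)/313448 = 323111 - 88741/313448 = 101278407987/313448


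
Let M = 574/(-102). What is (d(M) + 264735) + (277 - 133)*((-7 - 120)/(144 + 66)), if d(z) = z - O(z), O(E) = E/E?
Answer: 472384697/1785 ≈ 2.6464e+5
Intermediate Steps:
O(E) = 1
M = -287/51 (M = 574*(-1/102) = -287/51 ≈ -5.6274)
d(z) = -1 + z (d(z) = z - 1*1 = z - 1 = -1 + z)
(d(M) + 264735) + (277 - 133)*((-7 - 120)/(144 + 66)) = ((-1 - 287/51) + 264735) + (277 - 133)*((-7 - 120)/(144 + 66)) = (-338/51 + 264735) + 144*(-127/210) = 13501147/51 + 144*(-127*1/210) = 13501147/51 + 144*(-127/210) = 13501147/51 - 3048/35 = 472384697/1785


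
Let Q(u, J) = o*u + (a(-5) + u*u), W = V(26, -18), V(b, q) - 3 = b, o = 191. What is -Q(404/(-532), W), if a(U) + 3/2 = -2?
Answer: 5234827/35378 ≈ 147.97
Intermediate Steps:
a(U) = -7/2 (a(U) = -3/2 - 2 = -7/2)
V(b, q) = 3 + b
W = 29 (W = 3 + 26 = 29)
Q(u, J) = -7/2 + u**2 + 191*u (Q(u, J) = 191*u + (-7/2 + u*u) = 191*u + (-7/2 + u**2) = -7/2 + u**2 + 191*u)
-Q(404/(-532), W) = -(-7/2 + (404/(-532))**2 + 191*(404/(-532))) = -(-7/2 + (404*(-1/532))**2 + 191*(404*(-1/532))) = -(-7/2 + (-101/133)**2 + 191*(-101/133)) = -(-7/2 + 10201/17689 - 19291/133) = -1*(-5234827/35378) = 5234827/35378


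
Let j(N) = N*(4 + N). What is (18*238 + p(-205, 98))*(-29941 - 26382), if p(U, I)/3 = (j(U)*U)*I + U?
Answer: 139873759338963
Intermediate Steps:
p(U, I) = 3*U + 3*I*U**2*(4 + U) (p(U, I) = 3*(((U*(4 + U))*U)*I + U) = 3*((U**2*(4 + U))*I + U) = 3*(I*U**2*(4 + U) + U) = 3*(U + I*U**2*(4 + U)) = 3*U + 3*I*U**2*(4 + U))
(18*238 + p(-205, 98))*(-29941 - 26382) = (18*238 + 3*(-205)*(1 + 98*(-205)*(4 - 205)))*(-29941 - 26382) = (4284 + 3*(-205)*(1 + 98*(-205)*(-201)))*(-56323) = (4284 + 3*(-205)*(1 + 4038090))*(-56323) = (4284 + 3*(-205)*4038091)*(-56323) = (4284 - 2483425965)*(-56323) = -2483421681*(-56323) = 139873759338963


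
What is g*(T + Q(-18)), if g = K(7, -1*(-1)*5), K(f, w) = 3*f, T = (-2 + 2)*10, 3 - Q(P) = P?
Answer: 441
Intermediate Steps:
Q(P) = 3 - P
T = 0 (T = 0*10 = 0)
g = 21 (g = 3*7 = 21)
g*(T + Q(-18)) = 21*(0 + (3 - 1*(-18))) = 21*(0 + (3 + 18)) = 21*(0 + 21) = 21*21 = 441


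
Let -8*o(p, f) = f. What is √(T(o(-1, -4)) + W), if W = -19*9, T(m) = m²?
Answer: I*√683/2 ≈ 13.067*I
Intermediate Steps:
o(p, f) = -f/8
W = -171
√(T(o(-1, -4)) + W) = √((-⅛*(-4))² - 171) = √((½)² - 171) = √(¼ - 171) = √(-683/4) = I*√683/2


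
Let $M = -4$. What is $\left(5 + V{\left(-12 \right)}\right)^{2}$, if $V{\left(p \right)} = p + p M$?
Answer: $1681$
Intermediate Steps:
$V{\left(p \right)} = - 3 p$ ($V{\left(p \right)} = p + p \left(-4\right) = p - 4 p = - 3 p$)
$\left(5 + V{\left(-12 \right)}\right)^{2} = \left(5 - -36\right)^{2} = \left(5 + 36\right)^{2} = 41^{2} = 1681$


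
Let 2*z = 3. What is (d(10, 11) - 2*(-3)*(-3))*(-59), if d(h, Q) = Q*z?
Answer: 177/2 ≈ 88.500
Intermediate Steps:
z = 3/2 (z = (1/2)*3 = 3/2 ≈ 1.5000)
d(h, Q) = 3*Q/2 (d(h, Q) = Q*(3/2) = 3*Q/2)
(d(10, 11) - 2*(-3)*(-3))*(-59) = ((3/2)*11 - 2*(-3)*(-3))*(-59) = (33/2 + 6*(-3))*(-59) = (33/2 - 18)*(-59) = -3/2*(-59) = 177/2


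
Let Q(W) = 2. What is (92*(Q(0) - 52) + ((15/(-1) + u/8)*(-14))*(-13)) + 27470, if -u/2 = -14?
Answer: 20777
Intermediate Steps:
u = 28 (u = -2*(-14) = 28)
(92*(Q(0) - 52) + ((15/(-1) + u/8)*(-14))*(-13)) + 27470 = (92*(2 - 52) + ((15/(-1) + 28/8)*(-14))*(-13)) + 27470 = (92*(-50) + ((15*(-1) + 28*(⅛))*(-14))*(-13)) + 27470 = (-4600 + ((-15 + 7/2)*(-14))*(-13)) + 27470 = (-4600 - 23/2*(-14)*(-13)) + 27470 = (-4600 + 161*(-13)) + 27470 = (-4600 - 2093) + 27470 = -6693 + 27470 = 20777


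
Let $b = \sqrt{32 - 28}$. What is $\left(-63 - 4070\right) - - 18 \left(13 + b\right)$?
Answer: $-3863$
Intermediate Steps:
$b = 2$ ($b = \sqrt{4} = 2$)
$\left(-63 - 4070\right) - - 18 \left(13 + b\right) = \left(-63 - 4070\right) - - 18 \left(13 + 2\right) = \left(-63 - 4070\right) - \left(-18\right) 15 = -4133 - -270 = -4133 + 270 = -3863$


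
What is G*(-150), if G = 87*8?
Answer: -104400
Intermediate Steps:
G = 696
G*(-150) = 696*(-150) = -104400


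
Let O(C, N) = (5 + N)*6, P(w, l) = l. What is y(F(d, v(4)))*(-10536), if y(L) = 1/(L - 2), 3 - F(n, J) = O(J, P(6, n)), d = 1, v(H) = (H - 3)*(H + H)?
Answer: 10536/35 ≈ 301.03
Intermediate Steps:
v(H) = 2*H*(-3 + H) (v(H) = (-3 + H)*(2*H) = 2*H*(-3 + H))
O(C, N) = 30 + 6*N
F(n, J) = -27 - 6*n (F(n, J) = 3 - (30 + 6*n) = 3 + (-30 - 6*n) = -27 - 6*n)
y(L) = 1/(-2 + L)
y(F(d, v(4)))*(-10536) = -10536/(-2 + (-27 - 6*1)) = -10536/(-2 + (-27 - 6)) = -10536/(-2 - 33) = -10536/(-35) = -1/35*(-10536) = 10536/35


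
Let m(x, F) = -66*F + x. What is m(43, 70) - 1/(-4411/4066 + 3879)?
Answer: -72168322997/15767603 ≈ -4577.0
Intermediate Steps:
m(x, F) = x - 66*F
m(43, 70) - 1/(-4411/4066 + 3879) = (43 - 66*70) - 1/(-4411/4066 + 3879) = (43 - 4620) - 1/(-4411*1/4066 + 3879) = -4577 - 1/(-4411/4066 + 3879) = -4577 - 1/15767603/4066 = -4577 - 1*4066/15767603 = -4577 - 4066/15767603 = -72168322997/15767603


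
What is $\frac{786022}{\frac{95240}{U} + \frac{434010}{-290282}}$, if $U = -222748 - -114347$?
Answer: $- \frac{12366821754675902}{37346787845} \approx -3.3114 \cdot 10^{5}$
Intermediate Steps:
$U = -108401$ ($U = -222748 + 114347 = -108401$)
$\frac{786022}{\frac{95240}{U} + \frac{434010}{-290282}} = \frac{786022}{\frac{95240}{-108401} + \frac{434010}{-290282}} = \frac{786022}{95240 \left(- \frac{1}{108401}\right) + 434010 \left(- \frac{1}{290282}\right)} = \frac{786022}{- \frac{95240}{108401} - \frac{217005}{145141}} = \frac{786022}{- \frac{37346787845}{15733429541}} = 786022 \left(- \frac{15733429541}{37346787845}\right) = - \frac{12366821754675902}{37346787845}$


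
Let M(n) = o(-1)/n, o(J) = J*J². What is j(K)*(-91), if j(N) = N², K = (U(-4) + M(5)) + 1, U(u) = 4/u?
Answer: -91/25 ≈ -3.6400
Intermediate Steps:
o(J) = J³
M(n) = -1/n (M(n) = (-1)³/n = -1/n)
K = -⅕ (K = (4/(-4) - 1/5) + 1 = (4*(-¼) - 1*⅕) + 1 = (-1 - ⅕) + 1 = -6/5 + 1 = -⅕ ≈ -0.20000)
j(K)*(-91) = (-⅕)²*(-91) = (1/25)*(-91) = -91/25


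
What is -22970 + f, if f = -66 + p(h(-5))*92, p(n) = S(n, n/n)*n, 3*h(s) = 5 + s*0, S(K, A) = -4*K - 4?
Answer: -222044/9 ≈ -24672.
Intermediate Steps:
S(K, A) = -4 - 4*K
h(s) = 5/3 (h(s) = (5 + s*0)/3 = (5 + 0)/3 = (⅓)*5 = 5/3)
p(n) = n*(-4 - 4*n) (p(n) = (-4 - 4*n)*n = n*(-4 - 4*n))
f = -15314/9 (f = -66 - 4*5/3*(1 + 5/3)*92 = -66 - 4*5/3*8/3*92 = -66 - 160/9*92 = -66 - 14720/9 = -15314/9 ≈ -1701.6)
-22970 + f = -22970 - 15314/9 = -222044/9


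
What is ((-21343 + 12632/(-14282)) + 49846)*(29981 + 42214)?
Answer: 14694108757365/7141 ≈ 2.0577e+9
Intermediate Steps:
((-21343 + 12632/(-14282)) + 49846)*(29981 + 42214) = ((-21343 + 12632*(-1/14282)) + 49846)*72195 = ((-21343 - 6316/7141) + 49846)*72195 = (-152416679/7141 + 49846)*72195 = (203533607/7141)*72195 = 14694108757365/7141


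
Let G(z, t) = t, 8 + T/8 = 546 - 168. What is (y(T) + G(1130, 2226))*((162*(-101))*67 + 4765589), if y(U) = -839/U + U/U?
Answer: 4836976840227/592 ≈ 8.1706e+9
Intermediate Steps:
T = 2960 (T = -64 + 8*(546 - 168) = -64 + 8*378 = -64 + 3024 = 2960)
y(U) = 1 - 839/U (y(U) = -839/U + 1 = 1 - 839/U)
(y(T) + G(1130, 2226))*((162*(-101))*67 + 4765589) = ((-839 + 2960)/2960 + 2226)*((162*(-101))*67 + 4765589) = ((1/2960)*2121 + 2226)*(-16362*67 + 4765589) = (2121/2960 + 2226)*(-1096254 + 4765589) = (6591081/2960)*3669335 = 4836976840227/592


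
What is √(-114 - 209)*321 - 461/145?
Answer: -461/145 + 321*I*√323 ≈ -3.1793 + 5769.1*I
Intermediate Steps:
√(-114 - 209)*321 - 461/145 = √(-323)*321 - 461*1/145 = (I*√323)*321 - 461/145 = 321*I*√323 - 461/145 = -461/145 + 321*I*√323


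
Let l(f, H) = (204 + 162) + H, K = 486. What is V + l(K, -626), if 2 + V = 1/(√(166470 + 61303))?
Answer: -262 + √227773/227773 ≈ -262.00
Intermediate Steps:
l(f, H) = 366 + H
V = -2 + √227773/227773 (V = -2 + 1/(√(166470 + 61303)) = -2 + 1/(√227773) = -2 + √227773/227773 ≈ -1.9979)
V + l(K, -626) = (-2 + √227773/227773) + (366 - 626) = (-2 + √227773/227773) - 260 = -262 + √227773/227773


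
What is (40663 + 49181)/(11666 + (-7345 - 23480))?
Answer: -89844/19159 ≈ -4.6894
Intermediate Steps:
(40663 + 49181)/(11666 + (-7345 - 23480)) = 89844/(11666 - 30825) = 89844/(-19159) = 89844*(-1/19159) = -89844/19159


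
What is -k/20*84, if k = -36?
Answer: 756/5 ≈ 151.20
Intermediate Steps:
-k/20*84 = -(-36)/20*84 = -1*(-9/5)*84 = (9/5)*84 = 756/5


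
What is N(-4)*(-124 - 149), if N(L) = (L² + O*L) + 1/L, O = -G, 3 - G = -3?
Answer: -43407/4 ≈ -10852.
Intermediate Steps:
G = 6 (G = 3 - 1*(-3) = 3 + 3 = 6)
O = -6 (O = -1*6 = -6)
N(L) = 1/L + L² - 6*L (N(L) = (L² - 6*L) + 1/L = 1/L + L² - 6*L)
N(-4)*(-124 - 149) = ((1 + (-4)²*(-6 - 4))/(-4))*(-124 - 149) = -(1 + 16*(-10))/4*(-273) = -(1 - 160)/4*(-273) = -¼*(-159)*(-273) = (159/4)*(-273) = -43407/4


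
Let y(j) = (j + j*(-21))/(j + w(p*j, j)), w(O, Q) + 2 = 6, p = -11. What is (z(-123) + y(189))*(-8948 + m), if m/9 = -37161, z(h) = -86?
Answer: 6997744066/193 ≈ 3.6258e+7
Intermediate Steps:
m = -334449 (m = 9*(-37161) = -334449)
w(O, Q) = 4 (w(O, Q) = -2 + 6 = 4)
y(j) = -20*j/(4 + j) (y(j) = (j + j*(-21))/(j + 4) = (j - 21*j)/(4 + j) = (-20*j)/(4 + j) = -20*j/(4 + j))
(z(-123) + y(189))*(-8948 + m) = (-86 - 20*189/(4 + 189))*(-8948 - 334449) = (-86 - 20*189/193)*(-343397) = (-86 - 20*189*1/193)*(-343397) = (-86 - 3780/193)*(-343397) = -20378/193*(-343397) = 6997744066/193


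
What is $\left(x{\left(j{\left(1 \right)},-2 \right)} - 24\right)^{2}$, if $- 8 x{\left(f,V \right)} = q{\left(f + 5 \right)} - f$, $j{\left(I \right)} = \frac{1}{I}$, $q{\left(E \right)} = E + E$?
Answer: $\frac{41209}{64} \approx 643.89$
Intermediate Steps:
$q{\left(E \right)} = 2 E$
$x{\left(f,V \right)} = - \frac{5}{4} - \frac{f}{8}$ ($x{\left(f,V \right)} = - \frac{2 \left(f + 5\right) - f}{8} = - \frac{2 \left(5 + f\right) - f}{8} = - \frac{\left(10 + 2 f\right) - f}{8} = - \frac{10 + f}{8} = - \frac{5}{4} - \frac{f}{8}$)
$\left(x{\left(j{\left(1 \right)},-2 \right)} - 24\right)^{2} = \left(\left(- \frac{5}{4} - \frac{1}{8 \cdot 1}\right) - 24\right)^{2} = \left(\left(- \frac{5}{4} - \frac{1}{8}\right) - 24\right)^{2} = \left(- \frac{11}{8} - 24\right)^{2} = \left(- \frac{203}{8}\right)^{2} = \frac{41209}{64}$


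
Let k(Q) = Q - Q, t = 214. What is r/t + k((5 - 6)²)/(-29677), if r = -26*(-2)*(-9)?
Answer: -234/107 ≈ -2.1869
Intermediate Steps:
k(Q) = 0
r = -468 (r = 52*(-9) = -468)
r/t + k((5 - 6)²)/(-29677) = -468/214 + 0/(-29677) = -468*1/214 + 0*(-1/29677) = -234/107 + 0 = -234/107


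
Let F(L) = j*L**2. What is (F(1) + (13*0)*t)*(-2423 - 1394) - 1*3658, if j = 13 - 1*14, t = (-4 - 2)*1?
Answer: 159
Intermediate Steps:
t = -6 (t = -6*1 = -6)
j = -1 (j = 13 - 14 = -1)
F(L) = -L**2
(F(1) + (13*0)*t)*(-2423 - 1394) - 1*3658 = (-1*1**2 + (13*0)*(-6))*(-2423 - 1394) - 1*3658 = (-1*1 + 0*(-6))*(-3817) - 3658 = (-1 + 0)*(-3817) - 3658 = -1*(-3817) - 3658 = 3817 - 3658 = 159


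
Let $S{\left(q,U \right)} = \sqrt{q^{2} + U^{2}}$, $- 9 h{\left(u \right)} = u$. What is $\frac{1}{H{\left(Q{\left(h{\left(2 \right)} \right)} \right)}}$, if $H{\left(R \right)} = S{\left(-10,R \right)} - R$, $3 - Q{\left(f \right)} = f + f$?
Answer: $\frac{31}{900} + \frac{\sqrt{9061}}{900} \approx 0.14021$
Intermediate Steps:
$h{\left(u \right)} = - \frac{u}{9}$
$S{\left(q,U \right)} = \sqrt{U^{2} + q^{2}}$
$Q{\left(f \right)} = 3 - 2 f$ ($Q{\left(f \right)} = 3 - \left(f + f\right) = 3 - 2 f$)
$H{\left(R \right)} = \sqrt{100 + R^{2}} - R$ ($H{\left(R \right)} = \sqrt{R^{2} + \left(-10\right)^{2}} - R = \sqrt{R^{2} + 100} - R = \sqrt{100 + R^{2}} - R$)
$\frac{1}{H{\left(Q{\left(h{\left(2 \right)} \right)} \right)}} = \frac{1}{\sqrt{100 + \left(3 - 2 \left(\left(- \frac{1}{9}\right) 2\right)\right)^{2}} - \left(3 - 2 \left(\left(- \frac{1}{9}\right) 2\right)\right)} = \frac{1}{\sqrt{100 + \left(3 - - \frac{4}{9}\right)^{2}} - \left(3 - - \frac{4}{9}\right)} = \frac{1}{\sqrt{100 + \left(3 + \frac{4}{9}\right)^{2}} - \left(3 + \frac{4}{9}\right)} = \frac{1}{\sqrt{100 + \left(\frac{31}{9}\right)^{2}} - \frac{31}{9}} = \frac{1}{\sqrt{100 + \frac{961}{81}} - \frac{31}{9}} = \frac{1}{\sqrt{\frac{9061}{81}} - \frac{31}{9}} = \frac{1}{\frac{\sqrt{9061}}{9} - \frac{31}{9}} = \frac{1}{- \frac{31}{9} + \frac{\sqrt{9061}}{9}}$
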